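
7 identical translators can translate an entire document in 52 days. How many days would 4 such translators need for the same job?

Total work is 7·52 = 364 translator-days.
With 4 translators: 364/4 = 91 days.

91 days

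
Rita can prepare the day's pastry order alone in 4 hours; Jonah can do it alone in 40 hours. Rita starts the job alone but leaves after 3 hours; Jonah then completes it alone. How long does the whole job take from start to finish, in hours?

13 hours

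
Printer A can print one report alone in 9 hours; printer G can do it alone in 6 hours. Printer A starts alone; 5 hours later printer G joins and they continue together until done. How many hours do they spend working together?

8/5 hours

In 5 hours printer A does 5/9 of the job, leaving 4/9.
Printer A and printer G together work at 5/18 per hour, so finishing takes 4/9 ÷ 5/18 = 8/5 hours.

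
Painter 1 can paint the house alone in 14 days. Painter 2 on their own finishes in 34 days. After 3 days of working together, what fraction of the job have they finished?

36/119

Combined rate: 1/14 + 1/34 = (17 + 7)/238 = 24/238 = 12/119 per day.
In 3 days they complete 3·12/119 = 36/119 of the job.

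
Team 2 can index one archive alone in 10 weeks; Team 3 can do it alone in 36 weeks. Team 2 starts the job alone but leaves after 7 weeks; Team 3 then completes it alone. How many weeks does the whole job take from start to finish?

89/5 weeks

In 7 weeks Team 2 does 7/10 of the job, leaving 3/10.
Team 3 works at 1/36 per week, so finishing takes 3/10 ÷ 1/36 = 54/5 weeks.
Total time = 7 + 54/5 = 89/5 weeks.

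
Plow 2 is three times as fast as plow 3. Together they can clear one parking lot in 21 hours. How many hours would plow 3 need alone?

Let plow 3's rate be r; then plow 2's rate is 3r, so together (3 + 1)r = 4r = 1/21.
Thus r = 1/84 per hour.
Plow 3 alone: 84 hours; plow 2 alone: 28 hours.

84 hours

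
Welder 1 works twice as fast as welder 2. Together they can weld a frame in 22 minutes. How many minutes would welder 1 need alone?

33 minutes

Let welder 2's rate be r; then welder 1's rate is 2r, so together (2 + 1)r = 3r = 1/22.
Thus r = 1/66 per minute.
Welder 2 alone: 66 minutes; welder 1 alone: 33 minutes.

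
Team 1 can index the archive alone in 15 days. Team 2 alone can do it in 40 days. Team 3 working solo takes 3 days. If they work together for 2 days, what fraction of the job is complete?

17/20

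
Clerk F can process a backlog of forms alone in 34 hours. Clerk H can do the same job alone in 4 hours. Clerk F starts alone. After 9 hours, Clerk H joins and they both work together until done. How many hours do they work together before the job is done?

50/19 hours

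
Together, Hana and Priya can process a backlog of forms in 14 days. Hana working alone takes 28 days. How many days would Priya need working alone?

Combined rate is 1/14 per day.
Known contribution: 1/28 per day.
So Priya's rate is 1/14 − 1/28 = 1/28, meaning 28 days alone.

28 days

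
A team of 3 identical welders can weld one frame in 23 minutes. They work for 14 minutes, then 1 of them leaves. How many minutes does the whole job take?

55/2 minutes

One welder does 1/69 of the job per minute.
After 14 minutes with 3 welders, 14/23 is done (9/23 left).
With 2 welders the rate is 2/69, so the rest takes 9/23 ÷ 2/69 = 27/2 minutes.
Total = 14 + 27/2 = 55/2 minutes.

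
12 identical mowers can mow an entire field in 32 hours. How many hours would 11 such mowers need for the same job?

384/11 hours

Total work is 12·32 = 384 mower-hours.
With 11 mowers: 384/11 hours.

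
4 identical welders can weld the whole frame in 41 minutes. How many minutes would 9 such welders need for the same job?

164/9 minutes

Total work is 4·41 = 164 welder-minutes.
With 9 welders: 164/9 minutes.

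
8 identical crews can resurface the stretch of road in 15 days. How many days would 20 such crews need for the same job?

6 days

Total work is 8·15 = 120 crew-days.
With 20 crews: 120/20 = 6 days.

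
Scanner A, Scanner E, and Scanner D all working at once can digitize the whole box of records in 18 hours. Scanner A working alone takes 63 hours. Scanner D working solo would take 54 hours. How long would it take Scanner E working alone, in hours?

189/4 hours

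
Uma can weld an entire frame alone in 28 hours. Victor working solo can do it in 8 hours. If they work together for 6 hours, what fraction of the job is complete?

Combined rate: 1/28 + 1/8 = (2 + 7)/56 = 9/56 per hour.
In 6 hours they complete 6·9/56 = 27/28 of the job.

27/28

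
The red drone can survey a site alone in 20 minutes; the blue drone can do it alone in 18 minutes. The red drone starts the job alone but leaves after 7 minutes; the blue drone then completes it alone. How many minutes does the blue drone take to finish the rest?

117/10 minutes

In 7 minutes the red drone does 7/20 of the job, leaving 13/20.
The blue drone works at 1/18 per minute, so finishing takes 13/20 ÷ 1/18 = 117/10 minutes.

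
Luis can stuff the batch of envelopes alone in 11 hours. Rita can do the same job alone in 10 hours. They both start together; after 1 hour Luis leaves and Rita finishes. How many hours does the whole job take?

In the first 1 hour the combined rate is 21/110, so 21/110 of the job is done, leaving 89/110.
After Luis leaves the rate is 1/10 per hour; the remaining 89/110 takes 89/11 hours.
Total = 1 + 89/11 = 100/11 hours.

100/11 hours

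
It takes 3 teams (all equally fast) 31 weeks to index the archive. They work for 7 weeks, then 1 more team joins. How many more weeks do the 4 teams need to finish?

18 weeks

One team does 1/93 of the job per week.
After 7 weeks with 3 teams, 7/31 is done (24/31 left).
With 4 teams the rate is 4/93, so the rest takes 24/31 ÷ 4/93 = 18 weeks.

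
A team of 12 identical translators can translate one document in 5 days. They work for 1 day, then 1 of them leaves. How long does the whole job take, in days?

One translator does 1/60 of the job per day.
After 1 day with 12 translators, 1/5 is done (4/5 left).
With 11 translators the rate is 11/60, so the rest takes 4/5 ÷ 11/60 = 48/11 days.
Total = 1 + 48/11 = 59/11 days.

59/11 days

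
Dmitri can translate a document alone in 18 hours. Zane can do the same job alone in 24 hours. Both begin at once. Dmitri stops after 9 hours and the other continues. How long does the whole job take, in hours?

In the first 9 hours the combined rate is 7/72, so 7/8 of the job is done, leaving 1/8.
After Dmitri leaves the rate is 1/24 per hour; the remaining 1/8 takes 3 hours.
Total = 9 + 3 = 12 hours.

12 hours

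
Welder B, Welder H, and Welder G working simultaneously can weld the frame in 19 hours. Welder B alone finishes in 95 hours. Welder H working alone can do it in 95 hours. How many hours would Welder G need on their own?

95/3 hours

Combined rate is 1/19 per hour.
Known contribution: 1/95 + 1/95 = (1 + 1)/95 = 2/95 per hour.
So Welder G's rate is 1/19 − 2/95 = 3/95, meaning 95/3 hours alone.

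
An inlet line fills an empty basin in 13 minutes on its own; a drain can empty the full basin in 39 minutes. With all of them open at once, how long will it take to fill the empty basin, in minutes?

39/2 minutes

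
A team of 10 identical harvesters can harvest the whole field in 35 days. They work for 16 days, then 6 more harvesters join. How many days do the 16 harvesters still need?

One harvester does 1/350 of the job per day.
After 16 days with 10 harvesters, 16/35 is done (19/35 left).
With 16 harvesters the rate is 16/350 = 8/175, so the rest takes 19/35 ÷ 8/175 = 95/8 days.

95/8 days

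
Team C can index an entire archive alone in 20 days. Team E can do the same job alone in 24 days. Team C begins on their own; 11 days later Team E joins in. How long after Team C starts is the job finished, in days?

175/11 days

In the first 11 days Team C alone does 11/20 of the job, leaving 9/20.
Once everyone is working, combined rate: 1/20 + 1/24 = (6 + 5)/120 = 11/120 per day.
Remaining 9/20 at 11/120 per day takes 54/11 days.
Total from the start = 11 + 54/11 = 175/11 days.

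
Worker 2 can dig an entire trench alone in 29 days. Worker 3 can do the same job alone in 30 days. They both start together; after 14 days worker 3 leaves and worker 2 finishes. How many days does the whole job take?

232/15 days

In the first 14 days the combined rate is 59/870, so 413/435 of the job is done, leaving 22/435.
After worker 3 leaves the rate is 1/29 per day; the remaining 22/435 takes 22/15 days.
Total = 14 + 22/15 = 232/15 days.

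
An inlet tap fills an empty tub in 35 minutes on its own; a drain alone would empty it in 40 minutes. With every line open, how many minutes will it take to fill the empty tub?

280 minutes

Net rate = 1/35 − 1/40 = (8 − 7)/280 = 1/280 per minute.
Filling time = 1 ÷ (1/280) = 280 minutes.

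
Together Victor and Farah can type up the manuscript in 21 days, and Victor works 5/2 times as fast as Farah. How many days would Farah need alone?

147/2 days

Let Farah's rate be r; then Victor's rate is (5/2)r, so together (5/2 + 1)r = (7/2)r = 1/21.
Thus r = 2/147 per day.
Farah alone: 147/2 days; Victor alone: 147/5 days.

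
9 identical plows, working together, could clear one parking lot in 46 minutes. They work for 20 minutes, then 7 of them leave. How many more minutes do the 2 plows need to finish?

117 minutes

One plow does 1/414 of the job per minute.
After 20 minutes with 9 plows, 10/23 is done (13/23 left).
With 2 plows the rate is 2/414 = 1/207, so the rest takes 13/23 ÷ 1/207 = 117 minutes.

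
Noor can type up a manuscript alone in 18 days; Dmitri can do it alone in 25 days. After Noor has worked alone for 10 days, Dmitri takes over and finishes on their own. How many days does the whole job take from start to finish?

190/9 days

In 10 days Noor does 10/18 = 5/9 of the job, leaving 4/9.
Dmitri works at 1/25 per day, so finishing takes 4/9 ÷ 1/25 = 100/9 days.
Total time = 10 + 100/9 = 190/9 days.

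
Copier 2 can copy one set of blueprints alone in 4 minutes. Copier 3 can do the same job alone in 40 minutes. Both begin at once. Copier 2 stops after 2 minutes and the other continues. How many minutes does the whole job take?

In the first 2 minutes the combined rate is 11/40, so 11/20 of the job is done, leaving 9/20.
After copier 2 leaves the rate is 1/40 per minute; the remaining 9/20 takes 18 minutes.
Total = 2 + 18 = 20 minutes.

20 minutes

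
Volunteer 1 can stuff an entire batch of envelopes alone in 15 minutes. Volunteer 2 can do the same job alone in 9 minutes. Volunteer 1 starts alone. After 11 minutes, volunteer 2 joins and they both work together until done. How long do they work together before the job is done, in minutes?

3/2 minutes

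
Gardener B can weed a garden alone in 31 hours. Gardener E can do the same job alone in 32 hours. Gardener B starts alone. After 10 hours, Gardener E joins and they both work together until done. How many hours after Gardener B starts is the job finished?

In the first 10 hours Gardener B alone does 10/31 of the job, leaving 21/31.
Once everyone is working, combined rate: 1/31 + 1/32 = (32 + 31)/992 = 63/992 per hour.
Remaining 21/31 at 63/992 per hour takes 32/3 hours.
Total from the start = 10 + 32/3 = 62/3 hours.

62/3 hours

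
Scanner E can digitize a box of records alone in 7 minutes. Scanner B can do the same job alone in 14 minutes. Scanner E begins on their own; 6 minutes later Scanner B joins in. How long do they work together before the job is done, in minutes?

2/3 minutes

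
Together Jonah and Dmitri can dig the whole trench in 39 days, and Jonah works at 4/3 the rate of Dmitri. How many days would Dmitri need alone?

91 days

Let Dmitri's rate be r; then Jonah's rate is (4/3)r, so together (4/3 + 1)r = (7/3)r = 1/39.
Thus r = 1/91 per day.
Dmitri alone: 91 days; Jonah alone: 273/4 days.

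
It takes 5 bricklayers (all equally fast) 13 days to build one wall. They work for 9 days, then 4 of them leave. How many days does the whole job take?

One bricklayer does 1/65 of the job per day.
After 9 days with 5 bricklayers, 9/13 is done (4/13 left).
With 1 bricklayer the rate is 1/65, so the rest takes 4/13 ÷ 1/65 = 20 days.
Total = 9 + 20 = 29 days.

29 days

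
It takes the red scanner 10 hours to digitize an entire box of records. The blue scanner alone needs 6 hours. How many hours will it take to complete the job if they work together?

With two workers the combined time is the product over the sum: 10·6/(10+6) = 60/16 = 15/4 hours.

15/4 hours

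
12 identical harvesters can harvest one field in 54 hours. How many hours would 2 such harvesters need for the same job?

324 hours

Total work is 12·54 = 648 harvester-hours.
With 2 harvesters: 648/2 = 324 hours.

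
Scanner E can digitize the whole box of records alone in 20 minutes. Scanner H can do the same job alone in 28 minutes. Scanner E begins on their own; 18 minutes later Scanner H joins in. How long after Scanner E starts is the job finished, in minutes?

In the first 18 minutes Scanner E alone does 18/20 = 9/10 of the job, leaving 1/10.
Once everyone is working, combined rate: 1/20 + 1/28 = (7 + 5)/140 = 12/140 = 3/35 per minute.
Remaining 1/10 at 3/35 per minute takes 7/6 minutes.
Total from the start = 18 + 7/6 = 115/6 minutes.

115/6 minutes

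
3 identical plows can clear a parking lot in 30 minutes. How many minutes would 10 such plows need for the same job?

9 minutes

Total work is 3·30 = 90 plow-minutes.
With 10 plows: 90/10 = 9 minutes.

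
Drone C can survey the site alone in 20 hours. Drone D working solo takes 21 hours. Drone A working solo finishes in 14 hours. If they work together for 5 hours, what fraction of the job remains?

13/84

Combined rate: 1/20 + 1/21 + 1/14 = (21 + 20 + 30)/420 = 71/420 per hour.
In 5 hours they complete 5·71/420 = 71/84 of the job.
So 13/84 remains.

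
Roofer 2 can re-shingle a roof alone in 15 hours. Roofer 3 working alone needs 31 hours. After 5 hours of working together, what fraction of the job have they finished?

46/93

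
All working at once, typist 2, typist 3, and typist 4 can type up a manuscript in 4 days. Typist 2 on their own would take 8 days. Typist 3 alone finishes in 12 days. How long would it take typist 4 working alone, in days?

24 days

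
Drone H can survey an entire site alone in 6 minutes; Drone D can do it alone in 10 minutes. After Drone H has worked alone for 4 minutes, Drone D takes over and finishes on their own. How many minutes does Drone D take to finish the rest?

In 4 minutes Drone H does 4/6 = 2/3 of the job, leaving 1/3.
Drone D works at 1/10 per minute, so finishing takes 1/3 ÷ 1/10 = 10/3 minutes.

10/3 minutes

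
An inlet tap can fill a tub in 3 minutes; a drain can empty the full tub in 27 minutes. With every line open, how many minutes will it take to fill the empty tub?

27/8 minutes

Net rate = 1/3 − 1/27 = (9 − 1)/27 = 8/27 per minute.
Filling time = 1 ÷ (8/27) = 27/8 minutes.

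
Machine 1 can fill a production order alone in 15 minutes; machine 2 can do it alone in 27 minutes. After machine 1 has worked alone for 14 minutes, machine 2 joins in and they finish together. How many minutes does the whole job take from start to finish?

In 14 minutes machine 1 does 14/15 of the job, leaving 1/15.
Machine 1 and machine 2 together work at 14/135 per minute, so finishing takes 1/15 ÷ 14/135 = 9/14 minutes.
Total time = 14 + 9/14 = 205/14 minutes.

205/14 minutes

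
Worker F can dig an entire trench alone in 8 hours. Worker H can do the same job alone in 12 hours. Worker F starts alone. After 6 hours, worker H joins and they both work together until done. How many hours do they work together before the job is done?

In the first 6 hours worker F alone does 6/8 = 3/4 of the job, leaving 1/4.
Once everyone is working, combined rate: 1/8 + 1/12 = (3 + 2)/24 = 5/24 per hour.
Remaining 1/4 at 5/24 per hour takes 6/5 hours.

6/5 hours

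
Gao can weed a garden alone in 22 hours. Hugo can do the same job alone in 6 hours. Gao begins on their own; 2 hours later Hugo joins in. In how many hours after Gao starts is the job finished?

44/7 hours

In the first 2 hours Gao alone does 2/22 = 1/11 of the job, leaving 10/11.
Once everyone is working, combined rate: 1/22 + 1/6 = (3 + 11)/66 = 14/66 = 7/33 per hour.
Remaining 10/11 at 7/33 per hour takes 30/7 hours.
Total from the start = 2 + 30/7 = 44/7 hours.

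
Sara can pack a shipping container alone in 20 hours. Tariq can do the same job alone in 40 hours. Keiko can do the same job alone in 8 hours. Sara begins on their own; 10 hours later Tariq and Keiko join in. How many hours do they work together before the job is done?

5/2 hours

In the first 10 hours Sara alone does 10/20 = 1/2 of the job, leaving 1/2.
Once everyone is working, combined rate: 1/20 + 1/40 + 1/8 = (2 + 1 + 5)/40 = 8/40 = 1/5 per hour.
Remaining 1/2 at 1/5 per hour takes 5/2 hours.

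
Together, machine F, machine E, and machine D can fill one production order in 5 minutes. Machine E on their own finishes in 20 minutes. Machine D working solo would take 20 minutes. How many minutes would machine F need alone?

10 minutes

Combined rate is 1/5 per minute.
Known contribution: 1/20 + 1/20 = (1 + 1)/20 = 2/20 = 1/10 per minute.
So machine F's rate is 1/5 − 1/10 = 1/10, meaning 10 minutes alone.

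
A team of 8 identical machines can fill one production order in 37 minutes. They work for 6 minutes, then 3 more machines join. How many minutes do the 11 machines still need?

One machine does 1/296 of the job per minute.
After 6 minutes with 8 machines, 6/37 is done (31/37 left).
With 11 machines the rate is 11/296, so the rest takes 31/37 ÷ 11/296 = 248/11 minutes.

248/11 minutes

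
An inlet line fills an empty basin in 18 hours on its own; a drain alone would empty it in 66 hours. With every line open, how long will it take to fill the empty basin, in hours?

Net rate = 1/18 − 1/66 = (11 − 3)/198 = 8/198 = 4/99 per hour.
Filling time = 1 ÷ (4/99) = 99/4 hours.

99/4 hours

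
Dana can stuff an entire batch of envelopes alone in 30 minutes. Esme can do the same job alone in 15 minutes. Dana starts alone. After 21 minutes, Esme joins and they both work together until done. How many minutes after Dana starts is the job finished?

24 minutes

In the first 21 minutes Dana alone does 21/30 = 7/10 of the job, leaving 3/10.
Once everyone is working, combined rate: 1/30 + 1/15 = (1 + 2)/30 = 3/30 = 1/10 per minute.
Remaining 3/10 at 1/10 per minute takes 3 minutes.
Total from the start = 21 + 3 = 24 minutes.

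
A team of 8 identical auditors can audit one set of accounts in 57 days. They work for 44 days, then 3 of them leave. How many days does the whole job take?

One auditor does 1/456 of the job per day.
After 44 days with 8 auditors, 44/57 is done (13/57 left).
With 5 auditors the rate is 5/456, so the rest takes 13/57 ÷ 5/456 = 104/5 days.
Total = 44 + 104/5 = 324/5 days.

324/5 days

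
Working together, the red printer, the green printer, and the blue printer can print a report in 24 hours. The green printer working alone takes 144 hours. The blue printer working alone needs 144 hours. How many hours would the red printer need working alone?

Combined rate is 1/24 per hour.
Known contribution: 1/144 + 1/144 = (1 + 1)/144 = 2/144 = 1/72 per hour.
So the red printer's rate is 1/24 − 1/72 = 1/36, meaning 36 hours alone.

36 hours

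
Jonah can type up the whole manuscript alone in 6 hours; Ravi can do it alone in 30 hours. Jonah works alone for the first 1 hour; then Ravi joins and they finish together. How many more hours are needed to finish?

25/6 hours

In 1 hour Jonah does 1/6 of the job, leaving 5/6.
Jonah and Ravi together work at 1/5 per hour, so finishing takes 5/6 ÷ 1/5 = 25/6 hours.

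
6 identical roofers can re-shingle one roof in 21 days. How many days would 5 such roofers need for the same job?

126/5 days

Total work is 6·21 = 126 roofer-days.
With 5 roofers: 126/5 days.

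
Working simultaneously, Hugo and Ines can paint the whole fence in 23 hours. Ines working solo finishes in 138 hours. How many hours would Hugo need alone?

138/5 hours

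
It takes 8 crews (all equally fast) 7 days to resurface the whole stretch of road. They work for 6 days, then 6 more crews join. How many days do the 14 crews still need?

One crew does 1/56 of the job per day.
After 6 days with 8 crews, 6/7 is done (1/7 left).
With 14 crews the rate is 14/56 = 1/4, so the rest takes 1/7 ÷ 1/4 = 4/7 days.

4/7 days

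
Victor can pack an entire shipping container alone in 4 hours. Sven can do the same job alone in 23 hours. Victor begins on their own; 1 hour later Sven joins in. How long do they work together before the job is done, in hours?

In the first 1 hour Victor alone does 1/4 of the job, leaving 3/4.
Once everyone is working, combined rate: 1/4 + 1/23 = (23 + 4)/92 = 27/92 per hour.
Remaining 3/4 at 27/92 per hour takes 23/9 hours.

23/9 hours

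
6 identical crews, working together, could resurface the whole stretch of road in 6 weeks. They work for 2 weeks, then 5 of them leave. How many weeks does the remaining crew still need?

24 weeks

One crew does 1/36 of the job per week.
After 2 weeks with 6 crews, 1/3 is done (2/3 left).
With 1 crew the rate is 1/36, so the rest takes 2/3 ÷ 1/36 = 24 weeks.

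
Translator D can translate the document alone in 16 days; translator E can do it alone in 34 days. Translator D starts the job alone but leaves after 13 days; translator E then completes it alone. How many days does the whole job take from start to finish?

In 13 days translator D does 13/16 of the job, leaving 3/16.
Translator E works at 1/34 per day, so finishing takes 3/16 ÷ 1/34 = 51/8 days.
Total time = 13 + 51/8 = 155/8 days.

155/8 days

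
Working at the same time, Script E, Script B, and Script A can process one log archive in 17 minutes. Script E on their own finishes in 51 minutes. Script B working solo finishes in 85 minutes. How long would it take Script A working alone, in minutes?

Combined rate is 1/17 per minute.
Known contribution: 1/51 + 1/85 = (5 + 3)/255 = 8/255 per minute.
So Script A's rate is 1/17 − 8/255 = 7/255, meaning 255/7 minutes alone.

255/7 minutes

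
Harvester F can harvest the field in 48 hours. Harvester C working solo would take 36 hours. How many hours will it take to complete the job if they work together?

Combined rate: 1/48 + 1/36 = (3 + 4)/144 = 7/144 per hour.
Time = 1 ÷ (7/144) = 144/7 hours.

144/7 hours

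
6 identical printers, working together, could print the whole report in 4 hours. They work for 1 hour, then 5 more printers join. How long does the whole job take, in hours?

One printer does 1/24 of the job per hour.
After 1 hour with 6 printers, 1/4 is done (3/4 left).
With 11 printers the rate is 11/24, so the rest takes 3/4 ÷ 11/24 = 18/11 hours.
Total = 1 + 18/11 = 29/11 hours.

29/11 hours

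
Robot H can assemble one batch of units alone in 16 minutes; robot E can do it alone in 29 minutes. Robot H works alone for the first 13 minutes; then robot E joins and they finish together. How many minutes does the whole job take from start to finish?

In 13 minutes robot H does 13/16 of the job, leaving 3/16.
Robot H and robot E together work at 45/464 per minute, so finishing takes 3/16 ÷ 45/464 = 29/15 minutes.
Total time = 13 + 29/15 = 224/15 minutes.

224/15 minutes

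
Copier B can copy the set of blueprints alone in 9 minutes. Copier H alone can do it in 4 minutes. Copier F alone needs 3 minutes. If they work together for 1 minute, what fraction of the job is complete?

Combined rate: 1/9 + 1/4 + 1/3 = (4 + 9 + 12)/36 = 25/36 per minute.
In 1 minute they complete 1·25/36 = 25/36 of the job.

25/36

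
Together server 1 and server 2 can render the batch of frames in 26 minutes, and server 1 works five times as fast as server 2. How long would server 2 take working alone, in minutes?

156 minutes

Let server 2's rate be r; then server 1's rate is 5r, so together (5 + 1)r = 6r = 1/26.
Thus r = 1/156 per minute.
Server 2 alone: 156 minutes; server 1 alone: 156/5 minutes.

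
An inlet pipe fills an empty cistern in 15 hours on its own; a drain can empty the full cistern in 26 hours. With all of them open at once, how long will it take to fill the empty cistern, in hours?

390/11 hours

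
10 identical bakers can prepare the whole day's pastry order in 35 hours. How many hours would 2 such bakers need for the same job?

Total work is 10·35 = 350 baker-hours.
With 2 bakers: 350/2 = 175 hours.

175 hours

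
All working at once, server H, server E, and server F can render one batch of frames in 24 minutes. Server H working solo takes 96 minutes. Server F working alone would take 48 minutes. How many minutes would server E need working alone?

Combined rate is 1/24 per minute.
Known contribution: 1/96 + 1/48 = (1 + 2)/96 = 3/96 = 1/32 per minute.
So server E's rate is 1/24 − 1/32 = 1/96, meaning 96 minutes alone.

96 minutes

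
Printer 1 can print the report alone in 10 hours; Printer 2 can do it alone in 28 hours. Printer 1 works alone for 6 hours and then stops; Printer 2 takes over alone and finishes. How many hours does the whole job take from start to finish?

In 6 hours Printer 1 does 6/10 = 3/5 of the job, leaving 2/5.
Printer 2 works at 1/28 per hour, so finishing takes 2/5 ÷ 1/28 = 56/5 hours.
Total time = 6 + 56/5 = 86/5 hours.

86/5 hours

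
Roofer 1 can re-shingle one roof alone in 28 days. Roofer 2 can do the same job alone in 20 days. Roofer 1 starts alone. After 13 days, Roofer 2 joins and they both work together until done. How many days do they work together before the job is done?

25/4 days

In the first 13 days Roofer 1 alone does 13/28 of the job, leaving 15/28.
Once everyone is working, combined rate: 1/28 + 1/20 = (5 + 7)/140 = 12/140 = 3/35 per day.
Remaining 15/28 at 3/35 per day takes 25/4 days.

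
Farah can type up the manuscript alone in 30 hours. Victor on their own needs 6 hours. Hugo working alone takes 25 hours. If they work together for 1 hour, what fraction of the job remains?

19/25

Combined rate: 1/30 + 1/6 + 1/25 = (5 + 25 + 6)/150 = 36/150 = 6/25 per hour.
In 1 hour they complete 1·6/25 = 6/25 of the job.
So 19/25 remains.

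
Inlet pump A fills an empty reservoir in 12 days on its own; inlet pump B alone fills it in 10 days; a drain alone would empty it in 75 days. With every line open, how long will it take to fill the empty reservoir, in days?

100/17 days

Net rate = 1/12 + 1/10 − 1/75 = (25 + 30 − 4)/300 = 51/300 = 17/100 per day.
Filling time = 1 ÷ (17/100) = 100/17 days.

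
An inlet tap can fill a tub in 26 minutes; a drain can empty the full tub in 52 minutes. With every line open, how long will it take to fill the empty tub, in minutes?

Net rate = 1/26 − 1/52 = (2 − 1)/52 = 1/52 per minute.
Filling time = 1 ÷ (1/52) = 52 minutes.

52 minutes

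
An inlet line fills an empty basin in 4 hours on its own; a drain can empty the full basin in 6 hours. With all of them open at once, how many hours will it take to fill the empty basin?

12 hours

Net rate = 1/4 − 1/6 = (3 − 2)/12 = 1/12 per hour.
Filling time = 1 ÷ (1/12) = 12 hours.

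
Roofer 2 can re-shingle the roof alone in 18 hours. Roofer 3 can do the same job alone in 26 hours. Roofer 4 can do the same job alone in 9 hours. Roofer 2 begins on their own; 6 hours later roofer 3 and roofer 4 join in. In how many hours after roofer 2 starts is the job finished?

37/4 hours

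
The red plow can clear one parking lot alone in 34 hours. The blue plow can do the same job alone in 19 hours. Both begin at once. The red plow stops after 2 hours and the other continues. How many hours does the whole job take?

In the first 2 hours the combined rate is 53/646, so 53/323 of the job is done, leaving 270/323.
After the red plow leaves the rate is 1/19 per hour; the remaining 270/323 takes 270/17 hours.
Total = 2 + 270/17 = 304/17 hours.

304/17 hours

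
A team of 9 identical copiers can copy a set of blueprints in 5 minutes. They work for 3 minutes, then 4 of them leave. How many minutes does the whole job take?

33/5 minutes

One copier does 1/45 of the job per minute.
After 3 minutes with 9 copiers, 3/5 is done (2/5 left).
With 5 copiers the rate is 5/45 = 1/9, so the rest takes 2/5 ÷ 1/9 = 18/5 minutes.
Total = 3 + 18/5 = 33/5 minutes.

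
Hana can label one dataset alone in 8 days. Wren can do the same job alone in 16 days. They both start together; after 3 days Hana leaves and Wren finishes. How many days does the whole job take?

10 days

In the first 3 days the combined rate is 3/16, so 9/16 of the job is done, leaving 7/16.
After Hana leaves the rate is 1/16 per day; the remaining 7/16 takes 7 days.
Total = 3 + 7 = 10 days.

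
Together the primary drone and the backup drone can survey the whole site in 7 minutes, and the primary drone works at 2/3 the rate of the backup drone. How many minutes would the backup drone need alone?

35/3 minutes

Let the backup drone's rate be r; then the primary drone's rate is (2/3)r, so together (2/3 + 1)r = (5/3)r = 1/7.
Thus r = 3/35 per minute.
The backup drone alone: 35/3 minutes; the primary drone alone: 35/2 minutes.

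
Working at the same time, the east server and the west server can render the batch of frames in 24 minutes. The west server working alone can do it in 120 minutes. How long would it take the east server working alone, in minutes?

30 minutes

Combined rate is 1/24 per minute.
Known contribution: 1/120 per minute.
So the east server's rate is 1/24 − 1/120 = 1/30, meaning 30 minutes alone.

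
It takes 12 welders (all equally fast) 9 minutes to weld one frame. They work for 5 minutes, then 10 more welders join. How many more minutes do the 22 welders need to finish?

24/11 minutes

One welder does 1/108 of the job per minute.
After 5 minutes with 12 welders, 5/9 is done (4/9 left).
With 22 welders the rate is 22/108 = 11/54, so the rest takes 4/9 ÷ 11/54 = 24/11 minutes.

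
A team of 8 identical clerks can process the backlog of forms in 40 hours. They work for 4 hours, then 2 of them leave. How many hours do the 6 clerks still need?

One clerk does 1/320 of the job per hour.
After 4 hours with 8 clerks, 1/10 is done (9/10 left).
With 6 clerks the rate is 6/320 = 3/160, so the rest takes 9/10 ÷ 3/160 = 48 hours.

48 hours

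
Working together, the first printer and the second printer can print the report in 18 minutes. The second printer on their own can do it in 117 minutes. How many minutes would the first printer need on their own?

234/11 minutes

Combined rate is 1/18 per minute.
Known contribution: 1/117 per minute.
So the first printer's rate is 1/18 − 1/117 = 11/234, meaning 234/11 minutes alone.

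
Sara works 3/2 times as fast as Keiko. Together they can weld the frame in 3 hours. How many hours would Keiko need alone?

Let Keiko's rate be r; then Sara's rate is (3/2)r, so together (3/2 + 1)r = (5/2)r = 1/3.
Thus r = 2/15 per hour.
Keiko alone: 15/2 hours; Sara alone: 5 hours.

15/2 hours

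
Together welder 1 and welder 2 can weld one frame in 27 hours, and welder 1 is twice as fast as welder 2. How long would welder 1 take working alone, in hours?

Let welder 2's rate be r; then welder 1's rate is 2r, so together (2 + 1)r = 3r = 1/27.
Thus r = 1/81 per hour.
Welder 2 alone: 81 hours; welder 1 alone: 81/2 hours.

81/2 hours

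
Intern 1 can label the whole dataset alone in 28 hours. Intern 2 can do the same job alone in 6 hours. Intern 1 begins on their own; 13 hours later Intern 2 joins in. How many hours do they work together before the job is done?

In the first 13 hours Intern 1 alone does 13/28 of the job, leaving 15/28.
Once everyone is working, combined rate: 1/28 + 1/6 = (3 + 14)/84 = 17/84 per hour.
Remaining 15/28 at 17/84 per hour takes 45/17 hours.

45/17 hours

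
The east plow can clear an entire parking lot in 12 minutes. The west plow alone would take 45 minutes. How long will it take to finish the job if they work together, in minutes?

180/19 minutes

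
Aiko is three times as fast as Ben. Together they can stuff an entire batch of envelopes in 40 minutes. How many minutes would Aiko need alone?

160/3 minutes

Let Ben's rate be r; then Aiko's rate is 3r, so together (3 + 1)r = 4r = 1/40.
Thus r = 1/160 per minute.
Ben alone: 160 minutes; Aiko alone: 160/3 minutes.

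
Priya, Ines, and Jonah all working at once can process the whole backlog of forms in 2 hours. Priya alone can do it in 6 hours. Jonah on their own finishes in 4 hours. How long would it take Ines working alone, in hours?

Combined rate is 1/2 per hour.
Known contribution: 1/6 + 1/4 = (2 + 3)/12 = 5/12 per hour.
So Ines's rate is 1/2 − 5/12 = 1/12, meaning 12 hours alone.

12 hours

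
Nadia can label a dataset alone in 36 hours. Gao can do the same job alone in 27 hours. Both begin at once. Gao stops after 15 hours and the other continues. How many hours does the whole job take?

In the first 15 hours the combined rate is 7/108, so 35/36 of the job is done, leaving 1/36.
After Gao leaves the rate is 1/36 per hour; the remaining 1/36 takes 1 hour.
Total = 15 + 1 = 16 hours.

16 hours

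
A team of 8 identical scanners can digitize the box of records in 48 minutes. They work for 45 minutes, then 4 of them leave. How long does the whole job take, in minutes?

51 minutes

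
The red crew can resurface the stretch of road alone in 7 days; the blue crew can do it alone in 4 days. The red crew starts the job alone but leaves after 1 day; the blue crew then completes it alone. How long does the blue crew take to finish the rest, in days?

24/7 days

In 1 day the red crew does 1/7 of the job, leaving 6/7.
The blue crew works at 1/4 per day, so finishing takes 6/7 ÷ 1/4 = 24/7 days.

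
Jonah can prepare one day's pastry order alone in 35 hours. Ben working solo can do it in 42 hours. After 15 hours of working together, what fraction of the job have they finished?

Combined rate: 1/35 + 1/42 = (6 + 5)/210 = 11/210 per hour.
In 15 hours they complete 15·11/210 = 11/14 of the job.

11/14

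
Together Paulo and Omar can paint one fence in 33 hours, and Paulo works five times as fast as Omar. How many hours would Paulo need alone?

198/5 hours

Let Omar's rate be r; then Paulo's rate is 5r, so together (5 + 1)r = 6r = 1/33.
Thus r = 1/198 per hour.
Omar alone: 198 hours; Paulo alone: 198/5 hours.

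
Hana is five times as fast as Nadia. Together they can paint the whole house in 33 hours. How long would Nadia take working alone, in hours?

Let Nadia's rate be r; then Hana's rate is 5r, so together (5 + 1)r = 6r = 1/33.
Thus r = 1/198 per hour.
Nadia alone: 198 hours; Hana alone: 198/5 hours.

198 hours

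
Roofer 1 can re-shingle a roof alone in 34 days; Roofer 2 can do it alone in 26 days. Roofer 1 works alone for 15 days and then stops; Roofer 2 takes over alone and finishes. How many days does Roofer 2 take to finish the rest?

247/17 days

In 15 days Roofer 1 does 15/34 of the job, leaving 19/34.
Roofer 2 works at 1/26 per day, so finishing takes 19/34 ÷ 1/26 = 247/17 days.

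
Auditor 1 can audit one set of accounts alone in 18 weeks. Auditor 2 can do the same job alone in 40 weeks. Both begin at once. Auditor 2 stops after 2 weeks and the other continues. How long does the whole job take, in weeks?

171/10 weeks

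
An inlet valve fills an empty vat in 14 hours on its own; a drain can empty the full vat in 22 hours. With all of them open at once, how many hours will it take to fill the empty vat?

77/2 hours

Net rate = 1/14 − 1/22 = (11 − 7)/154 = 4/154 = 2/77 per hour.
Filling time = 1 ÷ (2/77) = 77/2 hours.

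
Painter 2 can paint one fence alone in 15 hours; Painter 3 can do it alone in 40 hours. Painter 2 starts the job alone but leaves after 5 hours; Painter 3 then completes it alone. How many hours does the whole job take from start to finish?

95/3 hours

In 5 hours Painter 2 does 5/15 = 1/3 of the job, leaving 2/3.
Painter 3 works at 1/40 per hour, so finishing takes 2/3 ÷ 1/40 = 80/3 hours.
Total time = 5 + 80/3 = 95/3 hours.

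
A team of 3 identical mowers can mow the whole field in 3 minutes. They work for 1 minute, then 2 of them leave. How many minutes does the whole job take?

One mower does 1/9 of the job per minute.
After 1 minute with 3 mowers, 1/3 is done (2/3 left).
With 1 mower the rate is 1/9, so the rest takes 2/3 ÷ 1/9 = 6 minutes.
Total = 1 + 6 = 7 minutes.

7 minutes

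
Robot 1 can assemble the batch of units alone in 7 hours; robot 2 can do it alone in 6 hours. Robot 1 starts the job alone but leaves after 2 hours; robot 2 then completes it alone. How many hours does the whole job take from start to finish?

In 2 hours robot 1 does 2/7 of the job, leaving 5/7.
Robot 2 works at 1/6 per hour, so finishing takes 5/7 ÷ 1/6 = 30/7 hours.
Total time = 2 + 30/7 = 44/7 hours.

44/7 hours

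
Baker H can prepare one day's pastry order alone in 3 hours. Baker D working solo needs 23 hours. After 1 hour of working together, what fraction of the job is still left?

Combined rate: 1/3 + 1/23 = (23 + 3)/69 = 26/69 per hour.
In 1 hour they complete 1·26/69 = 26/69 of the job.
So 43/69 remains.

43/69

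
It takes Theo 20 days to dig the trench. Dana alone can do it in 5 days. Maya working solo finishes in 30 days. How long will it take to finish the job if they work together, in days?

60/17 days

Combined rate: 1/20 + 1/5 + 1/30 = (3 + 12 + 2)/60 = 17/60 per day.
Time = 1 ÷ (17/60) = 60/17 days.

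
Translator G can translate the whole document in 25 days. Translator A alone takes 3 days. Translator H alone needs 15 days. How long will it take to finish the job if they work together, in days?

Combined rate: 1/25 + 1/3 + 1/15 = (3 + 25 + 5)/75 = 33/75 = 11/25 per day.
Time = 1 ÷ (11/25) = 25/11 days.

25/11 days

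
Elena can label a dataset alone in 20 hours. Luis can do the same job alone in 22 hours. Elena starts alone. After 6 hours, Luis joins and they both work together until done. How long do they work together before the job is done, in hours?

22/3 hours

In the first 6 hours Elena alone does 6/20 = 3/10 of the job, leaving 7/10.
Once everyone is working, combined rate: 1/20 + 1/22 = (11 + 10)/220 = 21/220 per hour.
Remaining 7/10 at 21/220 per hour takes 22/3 hours.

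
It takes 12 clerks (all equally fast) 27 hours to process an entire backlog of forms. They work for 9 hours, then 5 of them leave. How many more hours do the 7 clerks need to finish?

216/7 hours

One clerk does 1/324 of the job per hour.
After 9 hours with 12 clerks, 1/3 is done (2/3 left).
With 7 clerks the rate is 7/324, so the rest takes 2/3 ÷ 7/324 = 216/7 hours.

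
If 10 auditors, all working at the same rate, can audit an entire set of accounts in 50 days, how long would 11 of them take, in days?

Total work is 10·50 = 500 auditor-days.
With 11 auditors: 500/11 days.

500/11 days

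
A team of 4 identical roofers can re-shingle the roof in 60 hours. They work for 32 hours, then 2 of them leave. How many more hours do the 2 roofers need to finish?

56 hours

One roofer does 1/240 of the job per hour.
After 32 hours with 4 roofers, 8/15 is done (7/15 left).
With 2 roofers the rate is 2/240 = 1/120, so the rest takes 7/15 ÷ 1/120 = 56 hours.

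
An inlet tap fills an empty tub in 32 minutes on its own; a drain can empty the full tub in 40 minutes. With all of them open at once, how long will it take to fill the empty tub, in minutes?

Net rate = 1/32 − 1/40 = (5 − 4)/160 = 1/160 per minute.
Filling time = 1 ÷ (1/160) = 160 minutes.

160 minutes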